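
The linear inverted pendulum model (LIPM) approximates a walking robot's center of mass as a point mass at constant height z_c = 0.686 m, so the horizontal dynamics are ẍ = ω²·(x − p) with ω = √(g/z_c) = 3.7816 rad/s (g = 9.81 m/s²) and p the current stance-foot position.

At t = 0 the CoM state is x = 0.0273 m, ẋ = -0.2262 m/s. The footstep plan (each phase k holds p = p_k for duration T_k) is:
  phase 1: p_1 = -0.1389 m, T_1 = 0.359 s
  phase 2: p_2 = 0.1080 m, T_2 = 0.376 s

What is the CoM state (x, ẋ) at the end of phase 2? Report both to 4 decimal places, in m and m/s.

phase 1: p=-0.1389, T=0.359, ωT=1.357594, cosh=2.072055, sinh=1.814776; start (x,ẋ)=(0.027300, -0.226200) → end (x,ẋ)=(0.096923, 0.671892)
phase 2: p=0.1080, T=0.376, ωT=1.421882, cosh=2.193086, sinh=1.951826; start (x,ẋ)=(0.096923, 0.671892) → end (x,ẋ)=(0.430496, 1.391757)

x = 0.4305, ẋ = 1.3918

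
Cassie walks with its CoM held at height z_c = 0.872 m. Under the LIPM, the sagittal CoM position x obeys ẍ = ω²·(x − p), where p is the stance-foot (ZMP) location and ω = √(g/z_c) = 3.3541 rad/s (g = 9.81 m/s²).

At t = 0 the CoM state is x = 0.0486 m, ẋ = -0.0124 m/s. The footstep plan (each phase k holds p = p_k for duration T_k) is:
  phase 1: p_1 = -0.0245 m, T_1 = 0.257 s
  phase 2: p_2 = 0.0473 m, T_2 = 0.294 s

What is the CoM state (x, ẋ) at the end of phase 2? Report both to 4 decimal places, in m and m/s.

x = 0.1640, ẋ = 0.4407

phase 1: p=-0.0245, T=0.257, ωT=0.862004, cosh=1.395108, sinh=0.972793; start (x,ẋ)=(0.048600, -0.012400) → end (x,ẋ)=(0.073886, 0.221215)
phase 2: p=0.0473, T=0.294, ωT=0.986105, cosh=1.526900, sinh=1.153873; start (x,ẋ)=(0.073886, 0.221215) → end (x,ẋ)=(0.163996, 0.440666)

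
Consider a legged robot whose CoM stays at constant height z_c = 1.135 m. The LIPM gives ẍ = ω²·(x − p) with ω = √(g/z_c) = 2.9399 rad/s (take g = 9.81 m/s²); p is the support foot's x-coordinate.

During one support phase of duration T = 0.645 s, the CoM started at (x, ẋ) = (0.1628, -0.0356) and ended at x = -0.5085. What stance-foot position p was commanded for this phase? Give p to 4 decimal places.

p = 0.4255

ωT = 2.9399·0.645 = 1.896236; cosh(ωT) = 3.405453, sinh(ωT) = 3.255320
x(T) = p + (x₀−p)·cosh(ωT) + (ẋ₀/ω)·sinh(ωT) ⇒ p·(1 − cosh) = x(T) − x₀·cosh − (ẋ₀/ω)·sinh
numerator   = -0.5085 − (0.1628)·3.405453 − (-0.0356/2.9399)·3.255320 = -1.023488
denominator = 1 − 3.405453 = -2.405453
p = -1.023488 / -2.405453 = 0.4255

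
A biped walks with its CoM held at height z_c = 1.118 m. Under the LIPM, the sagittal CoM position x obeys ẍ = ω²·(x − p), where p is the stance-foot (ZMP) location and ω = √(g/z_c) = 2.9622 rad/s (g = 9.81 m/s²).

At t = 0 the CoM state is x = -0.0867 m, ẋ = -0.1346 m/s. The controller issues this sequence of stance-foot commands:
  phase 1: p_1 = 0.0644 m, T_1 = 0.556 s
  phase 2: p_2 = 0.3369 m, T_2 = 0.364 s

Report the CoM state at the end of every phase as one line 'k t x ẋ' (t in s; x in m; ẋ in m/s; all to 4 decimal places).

1 0.5560 -0.4559 -1.4810
2 0.9200 -1.6130 -5.4809

phase 1: p=0.0644, T=0.556, ωT=1.646983, cosh=2.691963, sinh=2.499332; start (x,ẋ)=(-0.086700, -0.134600) → end (x,ẋ)=(-0.455923, -1.481010)
phase 2: p=0.3369, T=0.364, ωT=1.078241, cosh=1.639849, sinh=1.299655; start (x,ẋ)=(-0.455923, -1.481010) → end (x,ẋ)=(-1.612998, -5.480874)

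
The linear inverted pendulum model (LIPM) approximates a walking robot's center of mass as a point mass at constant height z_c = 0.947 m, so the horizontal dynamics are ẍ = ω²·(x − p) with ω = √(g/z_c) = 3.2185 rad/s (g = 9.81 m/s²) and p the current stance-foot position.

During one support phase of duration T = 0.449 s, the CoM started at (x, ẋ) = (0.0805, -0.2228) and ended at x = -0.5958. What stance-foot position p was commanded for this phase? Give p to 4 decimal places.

p = 0.5144

ωT = 3.2185·0.449 = 1.445107; cosh(ωT) = 2.239012, sinh(ωT) = 2.003291
x(T) = p + (x₀−p)·cosh(ωT) + (ẋ₀/ω)·sinh(ωT) ⇒ p·(1 − cosh) = x(T) − x₀·cosh − (ẋ₀/ω)·sinh
numerator   = -0.5958 − (0.0805)·2.239012 − (-0.2228/3.2185)·2.003291 = -0.637363
denominator = 1 − 2.239012 = -1.239012
p = -0.637363 / -1.239012 = 0.5144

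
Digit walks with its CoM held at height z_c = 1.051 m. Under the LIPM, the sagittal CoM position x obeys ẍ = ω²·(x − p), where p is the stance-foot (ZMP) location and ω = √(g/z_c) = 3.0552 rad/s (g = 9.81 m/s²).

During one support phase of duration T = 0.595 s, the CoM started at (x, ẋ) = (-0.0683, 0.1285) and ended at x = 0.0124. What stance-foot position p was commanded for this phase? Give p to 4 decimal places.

ωT = 3.0552·0.595 = 1.817844; cosh(ωT) = 3.160471, sinh(ωT) = 2.998095
x(T) = p + (x₀−p)·cosh(ωT) + (ẋ₀/ω)·sinh(ωT) ⇒ p·(1 − cosh) = x(T) − x₀·cosh − (ẋ₀/ω)·sinh
numerator   = 0.0124 − (-0.0683)·3.160471 − (0.1285/3.0552)·2.998095 = 0.102162
denominator = 1 − 3.160471 = -2.160471
p = 0.102162 / -2.160471 = -0.0473

p = -0.0473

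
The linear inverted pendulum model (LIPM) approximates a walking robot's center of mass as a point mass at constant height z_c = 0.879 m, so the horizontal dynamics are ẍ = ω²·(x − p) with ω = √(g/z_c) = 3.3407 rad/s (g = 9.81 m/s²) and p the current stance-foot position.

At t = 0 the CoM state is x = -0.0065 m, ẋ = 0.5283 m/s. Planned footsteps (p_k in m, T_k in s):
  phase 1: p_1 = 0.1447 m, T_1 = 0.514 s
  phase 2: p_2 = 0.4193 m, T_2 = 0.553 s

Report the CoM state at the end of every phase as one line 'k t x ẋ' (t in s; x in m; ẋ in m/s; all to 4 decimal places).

1 0.5140 0.1362 0.1573
2 1.0670 -0.3551 -2.4131

phase 1: p=0.1447, T=0.514, ωT=1.717120, cosh=2.874025, sinh=2.694442; start (x,ẋ)=(-0.006500, 0.528300) → end (x,ẋ)=(0.136248, 0.157347)
phase 2: p=0.4193, T=0.553, ωT=1.847407, cosh=3.250498, sinh=3.092853; start (x,ẋ)=(0.136248, 0.157347) → end (x,ẋ)=(-0.355087, -2.413120)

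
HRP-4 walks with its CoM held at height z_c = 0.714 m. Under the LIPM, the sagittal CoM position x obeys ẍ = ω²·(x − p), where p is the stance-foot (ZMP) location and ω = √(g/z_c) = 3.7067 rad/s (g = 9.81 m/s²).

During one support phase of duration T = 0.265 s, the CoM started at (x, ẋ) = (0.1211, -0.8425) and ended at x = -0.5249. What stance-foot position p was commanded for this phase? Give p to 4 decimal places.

ωT = 3.7067·0.265 = 0.982276; cosh(ωT) = 1.522492, sinh(ωT) = 1.148034
x(T) = p + (x₀−p)·cosh(ωT) + (ẋ₀/ω)·sinh(ωT) ⇒ p·(1 − cosh) = x(T) − x₀·cosh − (ẋ₀/ω)·sinh
numerator   = -0.5249 − (0.1211)·1.522492 − (-0.8425/3.7067)·1.148034 = -0.448336
denominator = 1 − 1.522492 = -0.522492
p = -0.448336 / -0.522492 = 0.8581

p = 0.8581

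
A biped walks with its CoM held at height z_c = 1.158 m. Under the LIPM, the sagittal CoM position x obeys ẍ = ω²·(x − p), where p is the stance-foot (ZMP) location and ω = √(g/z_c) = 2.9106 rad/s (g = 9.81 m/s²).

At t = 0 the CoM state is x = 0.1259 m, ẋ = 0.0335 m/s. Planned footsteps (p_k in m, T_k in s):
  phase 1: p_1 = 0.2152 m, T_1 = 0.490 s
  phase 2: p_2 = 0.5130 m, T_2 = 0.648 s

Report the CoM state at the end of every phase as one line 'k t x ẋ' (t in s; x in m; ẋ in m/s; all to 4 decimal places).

1 0.4900 0.0412 -0.4360
2 1.1380 -1.5607 -5.8937

phase 1: p=0.2152, T=0.490, ωT=1.426194, cosh=2.201523, sinh=1.961302; start (x,ẋ)=(0.125900, 0.033500) → end (x,ẋ)=(0.041178, -0.436024)
phase 2: p=0.5130, T=0.648, ωT=1.886069, cosh=3.372532, sinh=3.220865; start (x,ẋ)=(0.041178, -0.436024) → end (x,ẋ)=(-1.560739, -5.893672)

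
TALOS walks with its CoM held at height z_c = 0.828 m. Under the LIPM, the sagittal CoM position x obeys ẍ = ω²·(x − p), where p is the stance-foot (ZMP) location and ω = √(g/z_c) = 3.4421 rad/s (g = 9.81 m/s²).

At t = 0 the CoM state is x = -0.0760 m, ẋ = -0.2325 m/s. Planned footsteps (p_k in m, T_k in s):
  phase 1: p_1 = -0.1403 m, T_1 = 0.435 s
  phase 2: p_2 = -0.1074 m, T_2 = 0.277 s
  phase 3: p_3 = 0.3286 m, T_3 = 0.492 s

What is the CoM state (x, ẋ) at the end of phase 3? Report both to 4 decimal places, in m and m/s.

phase 1: p=-0.1403, T=0.435, ωT=1.497313, cosh=2.346698, sinh=2.122967; start (x,ẋ)=(-0.076000, -0.232500) → end (x,ẋ)=(-0.132805, -0.075737)
phase 2: p=-0.1074, T=0.277, ωT=0.953462, cosh=1.490040, sinh=1.104636; start (x,ẋ)=(-0.132805, -0.075737) → end (x,ẋ)=(-0.169560, -0.209449)
phase 3: p=0.3286, T=0.492, ωT=1.693513, cosh=2.811213, sinh=2.627341; start (x,ẋ)=(-0.169560, -0.209449) → end (x,ẋ)=(-1.231706, -5.093953)

x = -1.2317, ẋ = -5.0940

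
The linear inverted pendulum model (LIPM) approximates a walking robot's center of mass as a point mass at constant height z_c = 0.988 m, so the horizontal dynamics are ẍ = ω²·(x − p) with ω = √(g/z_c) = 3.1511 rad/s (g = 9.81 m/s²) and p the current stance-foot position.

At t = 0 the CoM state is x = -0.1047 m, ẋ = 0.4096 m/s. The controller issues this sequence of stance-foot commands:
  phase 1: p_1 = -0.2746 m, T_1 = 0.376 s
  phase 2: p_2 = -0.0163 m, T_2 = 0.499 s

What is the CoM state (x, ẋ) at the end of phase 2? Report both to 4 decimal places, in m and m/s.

phase 1: p=-0.2746, T=0.376, ωT=1.184814, cosh=1.787940, sinh=1.482137; start (x,ẋ)=(-0.104700, 0.409600) → end (x,ẋ)=(0.221829, 1.525835)
phase 2: p=-0.0163, T=0.499, ωT=1.572399, cosh=2.512870, sinh=2.305323; start (x,ẋ)=(0.221829, 1.525835) → end (x,ẋ)=(1.698376, 5.564063)

x = 1.6984, ẋ = 5.5641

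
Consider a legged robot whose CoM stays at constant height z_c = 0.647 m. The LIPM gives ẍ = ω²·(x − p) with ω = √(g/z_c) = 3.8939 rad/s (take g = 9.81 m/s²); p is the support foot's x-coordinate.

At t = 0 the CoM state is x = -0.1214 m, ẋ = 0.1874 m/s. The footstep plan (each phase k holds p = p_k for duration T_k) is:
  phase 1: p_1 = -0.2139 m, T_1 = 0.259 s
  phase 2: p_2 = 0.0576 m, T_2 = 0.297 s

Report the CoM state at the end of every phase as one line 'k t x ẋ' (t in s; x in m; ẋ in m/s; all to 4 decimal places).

phase 1: p=-0.2139, T=0.259, ωT=1.008520, cosh=1.553150, sinh=1.188391; start (x,ẋ)=(-0.121400, 0.187400) → end (x,ẋ)=(-0.013040, 0.719102)
phase 2: p=0.0576, T=0.297, ωT=1.156488, cosh=1.746670, sinh=1.432081; start (x,ẋ)=(-0.013040, 0.719102) → end (x,ẋ)=(0.198682, 0.862115)

1 0.2590 -0.0130 0.7191
2 0.5560 0.1987 0.8621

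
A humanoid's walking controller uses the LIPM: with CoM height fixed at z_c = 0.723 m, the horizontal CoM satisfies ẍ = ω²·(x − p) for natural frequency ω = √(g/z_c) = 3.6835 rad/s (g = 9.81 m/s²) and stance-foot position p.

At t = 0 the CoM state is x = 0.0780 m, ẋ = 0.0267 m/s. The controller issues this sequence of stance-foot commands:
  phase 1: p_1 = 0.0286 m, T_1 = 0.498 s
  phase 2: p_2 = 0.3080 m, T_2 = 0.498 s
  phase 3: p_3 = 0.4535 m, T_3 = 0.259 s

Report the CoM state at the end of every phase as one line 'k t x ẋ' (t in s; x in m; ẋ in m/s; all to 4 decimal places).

1 0.4980 0.2093 0.6409
2 0.9960 0.5219 0.9484
3 1.2550 0.8402 1.6925

phase 1: p=0.0286, T=0.498, ωT=1.834383, cosh=3.210491, sinh=3.050779; start (x,ẋ)=(0.078000, 0.026700) → end (x,ẋ)=(0.209312, 0.640855)
phase 2: p=0.3080, T=0.498, ωT=1.834383, cosh=3.210491, sinh=3.050779; start (x,ẋ)=(0.209312, 0.640855) → end (x,ẋ)=(0.521937, 0.948447)
phase 3: p=0.4535, T=0.259, ωT=0.954026, cosh=1.490664, sinh=1.105478; start (x,ẋ)=(0.521937, 0.948447) → end (x,ẋ)=(0.840161, 1.692493)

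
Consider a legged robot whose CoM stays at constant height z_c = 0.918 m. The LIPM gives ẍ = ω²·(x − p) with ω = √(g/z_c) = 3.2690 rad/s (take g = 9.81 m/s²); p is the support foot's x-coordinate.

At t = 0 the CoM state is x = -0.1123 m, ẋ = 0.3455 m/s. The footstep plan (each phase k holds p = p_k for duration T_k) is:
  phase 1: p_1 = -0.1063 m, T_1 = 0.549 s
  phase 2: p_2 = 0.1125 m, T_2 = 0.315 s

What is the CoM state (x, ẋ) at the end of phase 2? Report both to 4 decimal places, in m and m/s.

phase 1: p=-0.1063, T=0.549, ωT=1.794681, cosh=3.091868, sinh=2.925687; start (x,ẋ)=(-0.112300, 0.345500) → end (x,ẋ)=(0.184364, 1.010856)
phase 2: p=0.1125, T=0.315, ωT=1.029735, cosh=1.578713, sinh=1.221611; start (x,ẋ)=(0.184364, 1.010856) → end (x,ẋ)=(0.603705, 1.882836)

x = 0.6037, ẋ = 1.8828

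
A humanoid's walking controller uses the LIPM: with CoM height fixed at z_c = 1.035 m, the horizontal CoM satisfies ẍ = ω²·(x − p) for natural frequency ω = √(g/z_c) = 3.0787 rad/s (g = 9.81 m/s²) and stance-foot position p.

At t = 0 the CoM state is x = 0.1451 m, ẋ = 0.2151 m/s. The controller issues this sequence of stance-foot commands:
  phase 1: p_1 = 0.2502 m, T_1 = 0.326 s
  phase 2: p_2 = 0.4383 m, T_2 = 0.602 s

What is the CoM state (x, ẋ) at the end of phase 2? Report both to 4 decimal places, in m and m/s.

phase 1: p=0.2502, T=0.326, ωT=1.003656, cosh=1.547388, sinh=1.180851; start (x,ẋ)=(0.145100, 0.215100) → end (x,ẋ)=(0.170072, -0.049246)
phase 2: p=0.4383, T=0.602, ωT=1.853377, cosh=3.269021, sinh=3.112314; start (x,ẋ)=(0.170072, -0.049246) → end (x,ẋ)=(-0.488326, -2.731114)

x = -0.4883, ẋ = -2.7311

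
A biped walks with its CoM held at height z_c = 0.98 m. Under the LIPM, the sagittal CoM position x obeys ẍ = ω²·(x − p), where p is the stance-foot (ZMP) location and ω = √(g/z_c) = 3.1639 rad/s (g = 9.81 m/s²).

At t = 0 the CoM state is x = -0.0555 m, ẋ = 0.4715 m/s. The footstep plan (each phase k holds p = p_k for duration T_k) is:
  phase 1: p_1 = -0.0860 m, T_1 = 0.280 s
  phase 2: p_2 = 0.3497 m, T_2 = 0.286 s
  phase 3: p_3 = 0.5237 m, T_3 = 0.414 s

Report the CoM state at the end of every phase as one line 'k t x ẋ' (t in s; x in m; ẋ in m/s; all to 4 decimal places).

phase 1: p=-0.0860, T=0.280, ωT=0.885892, cosh=1.418746, sinh=1.006400; start (x,ẋ)=(-0.055500, 0.471500) → end (x,ẋ)=(0.107250, 0.766056)
phase 2: p=0.3497, T=0.286, ωT=0.904875, cosh=1.438108, sinh=1.033516; start (x,ẋ)=(0.107250, 0.766056) → end (x,ẋ)=(0.251270, 0.308875)
phase 3: p=0.5237, T=0.414, ωT=1.309855, cosh=1.987747, sinh=1.717888; start (x,ẋ)=(0.251270, 0.308875) → end (x,ẋ)=(0.149887, -0.866752)

1 0.2800 0.1073 0.7661
2 0.5660 0.2513 0.3089
3 0.9800 0.1499 -0.8668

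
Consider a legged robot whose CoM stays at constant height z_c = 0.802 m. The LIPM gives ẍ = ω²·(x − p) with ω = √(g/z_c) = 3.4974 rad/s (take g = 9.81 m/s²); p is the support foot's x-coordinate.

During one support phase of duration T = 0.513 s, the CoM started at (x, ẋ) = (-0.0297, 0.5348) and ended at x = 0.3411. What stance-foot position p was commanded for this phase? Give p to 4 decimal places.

ωT = 3.4974·0.513 = 1.794166; cosh(ωT) = 3.090362, sinh(ωT) = 2.924096
x(T) = p + (x₀−p)·cosh(ωT) + (ẋ₀/ω)·sinh(ωT) ⇒ p·(1 − cosh) = x(T) − x₀·cosh − (ẋ₀/ω)·sinh
numerator   = 0.3411 − (-0.0297)·3.090362 − (0.5348/3.4974)·2.924096 = -0.014250
denominator = 1 − 3.090362 = -2.090362
p = -0.014250 / -2.090362 = 0.0068

p = 0.0068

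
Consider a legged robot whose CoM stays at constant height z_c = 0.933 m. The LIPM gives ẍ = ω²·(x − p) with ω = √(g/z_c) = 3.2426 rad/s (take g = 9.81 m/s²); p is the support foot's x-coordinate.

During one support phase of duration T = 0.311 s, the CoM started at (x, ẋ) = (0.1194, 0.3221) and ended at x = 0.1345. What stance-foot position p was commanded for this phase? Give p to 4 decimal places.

p = 0.3055

ωT = 3.2426·0.311 = 1.008449; cosh(ωT) = 1.553065, sinh(ωT) = 1.188280
x(T) = p + (x₀−p)·cosh(ωT) + (ẋ₀/ω)·sinh(ωT) ⇒ p·(1 − cosh) = x(T) − x₀·cosh − (ẋ₀/ω)·sinh
numerator   = 0.1345 − (0.1194)·1.553065 − (0.3221/3.2426)·1.188280 = -0.168972
denominator = 1 − 1.553065 = -0.553065
p = -0.168972 / -0.553065 = 0.3055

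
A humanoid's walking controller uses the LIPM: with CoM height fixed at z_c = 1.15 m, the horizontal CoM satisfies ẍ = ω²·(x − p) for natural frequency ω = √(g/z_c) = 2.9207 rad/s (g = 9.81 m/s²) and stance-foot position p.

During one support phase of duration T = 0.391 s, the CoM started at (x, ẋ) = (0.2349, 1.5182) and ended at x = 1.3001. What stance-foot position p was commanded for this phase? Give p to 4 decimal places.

ωT = 2.9207·0.391 = 1.141994; cosh(ωT) = 1.726095, sinh(ωT) = 1.406913
x(T) = p + (x₀−p)·cosh(ωT) + (ẋ₀/ω)·sinh(ωT) ⇒ p·(1 − cosh) = x(T) − x₀·cosh − (ẋ₀/ω)·sinh
numerator   = 1.3001 − (0.2349)·1.726095 − (1.5182/2.9207)·1.406913 = 0.163317
denominator = 1 − 1.726095 = -0.726095
p = 0.163317 / -0.726095 = -0.2249

p = -0.2249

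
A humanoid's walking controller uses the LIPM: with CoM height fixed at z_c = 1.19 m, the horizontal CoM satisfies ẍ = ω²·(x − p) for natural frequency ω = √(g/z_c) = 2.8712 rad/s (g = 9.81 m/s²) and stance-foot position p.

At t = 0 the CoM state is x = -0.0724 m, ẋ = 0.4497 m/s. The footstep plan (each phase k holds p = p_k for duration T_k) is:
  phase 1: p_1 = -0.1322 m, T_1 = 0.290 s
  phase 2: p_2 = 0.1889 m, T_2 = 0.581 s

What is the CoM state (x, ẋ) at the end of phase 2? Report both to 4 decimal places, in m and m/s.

phase 1: p=-0.1322, T=0.290, ωT=0.832648, cosh=1.367148, sinh=0.932252; start (x,ẋ)=(-0.072400, 0.449700) → end (x,ẋ)=(0.095569, 0.774872)
phase 2: p=0.1889, T=0.581, ωT=1.668167, cosh=2.745516, sinh=2.556924; start (x,ẋ)=(0.095569, 0.774872) → end (x,ẋ)=(0.622714, 1.442238)

x = 0.6227, ẋ = 1.4422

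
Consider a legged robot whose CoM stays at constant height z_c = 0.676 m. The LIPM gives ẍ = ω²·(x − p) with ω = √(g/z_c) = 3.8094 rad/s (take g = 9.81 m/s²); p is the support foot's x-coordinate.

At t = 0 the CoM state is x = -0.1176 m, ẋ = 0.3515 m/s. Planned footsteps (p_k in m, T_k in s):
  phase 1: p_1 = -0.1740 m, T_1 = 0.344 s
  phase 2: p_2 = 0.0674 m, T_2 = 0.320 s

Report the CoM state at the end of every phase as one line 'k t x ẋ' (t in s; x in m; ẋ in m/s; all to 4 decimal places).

phase 1: p=-0.1740, T=0.344, ωT=1.310434, cosh=1.988742, sinh=1.719039; start (x,ẋ)=(-0.117600, 0.351500) → end (x,ẋ)=(0.096784, 1.068379)
phase 2: p=0.0674, T=0.320, ωT=1.219008, cosh=1.839676, sinh=1.544153; start (x,ẋ)=(0.096784, 1.068379) → end (x,ẋ)=(0.554528, 2.138315)

1 0.3440 0.0968 1.0684
2 0.6640 0.5545 2.1383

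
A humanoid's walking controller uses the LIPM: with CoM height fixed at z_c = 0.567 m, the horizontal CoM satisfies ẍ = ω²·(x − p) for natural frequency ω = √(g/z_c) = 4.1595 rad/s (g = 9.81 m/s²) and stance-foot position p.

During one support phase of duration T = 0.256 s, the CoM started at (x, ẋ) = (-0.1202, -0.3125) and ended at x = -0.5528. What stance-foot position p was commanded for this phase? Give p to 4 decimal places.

ωT = 4.1595·0.256 = 1.064832; cosh(ωT) = 1.622569, sinh(ωT) = 1.277783
x(T) = p + (x₀−p)·cosh(ωT) + (ẋ₀/ω)·sinh(ωT) ⇒ p·(1 − cosh) = x(T) − x₀·cosh − (ẋ₀/ω)·sinh
numerator   = -0.5528 − (-0.1202)·1.622569 − (-0.3125/4.1595)·1.277783 = -0.261768
denominator = 1 − 1.622569 = -0.622569
p = -0.261768 / -0.622569 = 0.4205

p = 0.4205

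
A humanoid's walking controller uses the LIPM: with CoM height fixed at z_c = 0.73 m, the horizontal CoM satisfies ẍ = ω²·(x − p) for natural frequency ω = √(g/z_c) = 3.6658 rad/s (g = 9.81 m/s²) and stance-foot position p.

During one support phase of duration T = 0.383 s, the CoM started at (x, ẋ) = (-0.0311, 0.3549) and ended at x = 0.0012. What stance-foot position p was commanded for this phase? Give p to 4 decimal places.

p = 0.1009

ωT = 3.6658·0.383 = 1.404001; cosh(ωT) = 2.158536, sinh(ωT) = 1.912923
x(T) = p + (x₀−p)·cosh(ωT) + (ẋ₀/ω)·sinh(ωT) ⇒ p·(1 − cosh) = x(T) − x₀·cosh − (ẋ₀/ω)·sinh
numerator   = 0.0012 − (-0.0311)·2.158536 − (0.3549/3.6658)·1.912923 = -0.116867
denominator = 1 − 2.158536 = -1.158536
p = -0.116867 / -1.158536 = 0.1009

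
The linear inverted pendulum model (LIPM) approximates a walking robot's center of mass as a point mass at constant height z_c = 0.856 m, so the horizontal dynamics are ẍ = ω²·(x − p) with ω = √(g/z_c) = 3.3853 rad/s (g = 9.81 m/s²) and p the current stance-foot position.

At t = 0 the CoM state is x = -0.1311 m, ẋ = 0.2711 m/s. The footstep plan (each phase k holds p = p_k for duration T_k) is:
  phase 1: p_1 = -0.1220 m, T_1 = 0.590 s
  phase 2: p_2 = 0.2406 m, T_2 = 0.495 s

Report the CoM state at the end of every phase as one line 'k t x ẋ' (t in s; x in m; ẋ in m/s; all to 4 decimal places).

1 0.5900 0.1335 0.9059
2 1.0850 0.6342 1.5700

phase 1: p=-0.1220, T=0.590, ωT=1.997327, cosh=3.752515, sinh=3.616817; start (x,ẋ)=(-0.131100, 0.271100) → end (x,ẋ)=(0.133492, 0.905886)
phase 2: p=0.2406, T=0.495, ωT=1.675723, cosh=2.764916, sinh=2.577743; start (x,ẋ)=(0.133492, 0.905886) → end (x,ẋ)=(0.634245, 1.570031)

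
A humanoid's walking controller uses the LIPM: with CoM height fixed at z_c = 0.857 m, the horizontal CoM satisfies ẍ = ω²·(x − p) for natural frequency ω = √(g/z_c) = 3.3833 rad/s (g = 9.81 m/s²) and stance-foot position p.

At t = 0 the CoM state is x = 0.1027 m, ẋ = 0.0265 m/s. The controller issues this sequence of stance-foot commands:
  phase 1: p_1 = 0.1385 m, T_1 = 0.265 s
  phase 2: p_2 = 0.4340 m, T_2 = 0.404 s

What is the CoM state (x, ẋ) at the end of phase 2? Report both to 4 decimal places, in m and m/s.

x = -0.3200, ẋ = -2.2809

phase 1: p=0.1385, T=0.265, ωT=0.896575, cosh=1.429578, sinh=1.021614; start (x,ẋ)=(0.102700, 0.026500) → end (x,ẋ)=(0.095323, -0.085856)
phase 2: p=0.4340, T=0.404, ωT=1.366853, cosh=2.088947, sinh=1.834039; start (x,ẋ)=(0.095323, -0.085856) → end (x,ẋ)=(-0.320020, -2.280876)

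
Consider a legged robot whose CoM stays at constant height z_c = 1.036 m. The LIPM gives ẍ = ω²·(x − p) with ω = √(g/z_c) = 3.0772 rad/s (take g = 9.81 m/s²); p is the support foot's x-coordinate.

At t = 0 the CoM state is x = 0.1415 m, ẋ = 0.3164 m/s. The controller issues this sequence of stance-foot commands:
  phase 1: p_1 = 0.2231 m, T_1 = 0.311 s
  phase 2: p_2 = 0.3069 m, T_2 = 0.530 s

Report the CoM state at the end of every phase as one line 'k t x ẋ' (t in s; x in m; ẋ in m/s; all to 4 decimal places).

phase 1: p=0.2231, T=0.311, ωT=0.957009, cosh=1.493968, sinh=1.109929; start (x,ẋ)=(0.141500, 0.316400) → end (x,ẋ)=(0.215316, 0.193989)
phase 2: p=0.3069, T=0.530, ωT=1.630916, cosh=2.652151, sinh=2.456401; start (x,ẋ)=(0.215316, 0.193989) → end (x,ẋ)=(0.218858, -0.177781)

1 0.3110 0.2153 0.1940
2 0.8410 0.2189 -0.1778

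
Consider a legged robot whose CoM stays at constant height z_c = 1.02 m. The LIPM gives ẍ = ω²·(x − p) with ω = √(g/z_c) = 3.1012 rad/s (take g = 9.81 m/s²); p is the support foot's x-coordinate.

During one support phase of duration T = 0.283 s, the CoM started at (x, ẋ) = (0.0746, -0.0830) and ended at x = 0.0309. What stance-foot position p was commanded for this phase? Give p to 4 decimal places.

ωT = 3.1012·0.283 = 0.877640; cosh(ωT) = 1.410489, sinh(ωT) = 0.994726
x(T) = p + (x₀−p)·cosh(ωT) + (ẋ₀/ω)·sinh(ωT) ⇒ p·(1 − cosh) = x(T) − x₀·cosh − (ẋ₀/ω)·sinh
numerator   = 0.0309 − (0.0746)·1.410489 − (-0.0830/3.1012)·0.994726 = -0.047700
denominator = 1 − 1.410489 = -0.410489
p = -0.047700 / -0.410489 = 0.1162

p = 0.1162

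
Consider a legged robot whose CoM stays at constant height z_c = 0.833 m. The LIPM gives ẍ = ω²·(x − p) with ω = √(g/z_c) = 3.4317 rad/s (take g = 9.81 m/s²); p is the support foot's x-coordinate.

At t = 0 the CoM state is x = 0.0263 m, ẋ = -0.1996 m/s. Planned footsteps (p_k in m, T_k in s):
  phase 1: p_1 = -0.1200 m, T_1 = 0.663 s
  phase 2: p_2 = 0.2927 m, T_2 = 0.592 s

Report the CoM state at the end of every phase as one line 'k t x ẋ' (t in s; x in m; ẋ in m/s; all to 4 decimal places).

phase 1: p=-0.1200, T=0.663, ωT=2.275217, cosh=4.916403, sinh=4.813628; start (x,ẋ)=(0.026300, -0.199600) → end (x,ẋ)=(0.319292, 1.435405)
phase 2: p=0.2927, T=0.592, ωT=2.031566, cosh=3.878576, sinh=3.747446; start (x,ẋ)=(0.319292, 1.435405) → end (x,ẋ)=(1.963313, 5.909302)

1 0.6630 0.3193 1.4354
2 1.2550 1.9633 5.9093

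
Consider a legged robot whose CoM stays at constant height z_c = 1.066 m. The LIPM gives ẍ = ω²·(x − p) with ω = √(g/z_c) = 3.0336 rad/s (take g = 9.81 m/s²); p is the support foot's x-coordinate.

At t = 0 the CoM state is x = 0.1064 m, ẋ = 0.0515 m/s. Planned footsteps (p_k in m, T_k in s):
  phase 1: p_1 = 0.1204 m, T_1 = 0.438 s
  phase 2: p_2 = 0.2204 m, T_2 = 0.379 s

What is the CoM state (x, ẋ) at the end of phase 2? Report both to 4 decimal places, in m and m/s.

x = 0.0631, ẋ = -0.3731

phase 1: p=0.1204, T=0.438, ωT=1.328717, cosh=2.020506, sinh=1.755689; start (x,ẋ)=(0.106400, 0.051500) → end (x,ẋ)=(0.121918, 0.029491)
phase 2: p=0.2204, T=0.379, ωT=1.149734, cosh=1.737038, sinh=1.420317; start (x,ẋ)=(0.121918, 0.029491) → end (x,ẋ)=(0.063141, -0.373097)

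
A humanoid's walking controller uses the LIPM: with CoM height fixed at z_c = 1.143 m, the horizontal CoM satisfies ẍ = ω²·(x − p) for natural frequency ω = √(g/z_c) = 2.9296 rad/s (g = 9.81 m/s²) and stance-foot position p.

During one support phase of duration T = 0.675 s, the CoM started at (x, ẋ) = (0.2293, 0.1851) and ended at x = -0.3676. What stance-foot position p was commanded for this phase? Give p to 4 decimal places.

ωT = 2.9296·0.675 = 1.977480; cosh(ωT) = 3.681466, sinh(ωT) = 3.543048
x(T) = p + (x₀−p)·cosh(ωT) + (ẋ₀/ω)·sinh(ωT) ⇒ p·(1 − cosh) = x(T) − x₀·cosh − (ẋ₀/ω)·sinh
numerator   = -0.3676 − (0.2293)·3.681466 − (0.1851/2.9296)·3.543048 = -1.435619
denominator = 1 − 3.681466 = -2.681466
p = -1.435619 / -2.681466 = 0.5354

p = 0.5354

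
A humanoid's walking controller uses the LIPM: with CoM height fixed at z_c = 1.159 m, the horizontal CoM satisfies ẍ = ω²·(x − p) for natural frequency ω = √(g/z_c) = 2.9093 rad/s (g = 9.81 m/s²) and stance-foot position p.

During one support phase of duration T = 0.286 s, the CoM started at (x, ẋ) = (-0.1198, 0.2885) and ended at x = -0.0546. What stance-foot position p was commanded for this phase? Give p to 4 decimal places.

ωT = 2.9093·0.286 = 0.832060; cosh(ωT) = 1.366600, sinh(ωT) = 0.931448
x(T) = p + (x₀−p)·cosh(ωT) + (ẋ₀/ω)·sinh(ωT) ⇒ p·(1 − cosh) = x(T) − x₀·cosh − (ẋ₀/ω)·sinh
numerator   = -0.0546 − (-0.1198)·1.366600 − (0.2885/2.9093)·0.931448 = 0.016752
denominator = 1 − 1.366600 = -0.366600
p = 0.016752 / -0.366600 = -0.0457

p = -0.0457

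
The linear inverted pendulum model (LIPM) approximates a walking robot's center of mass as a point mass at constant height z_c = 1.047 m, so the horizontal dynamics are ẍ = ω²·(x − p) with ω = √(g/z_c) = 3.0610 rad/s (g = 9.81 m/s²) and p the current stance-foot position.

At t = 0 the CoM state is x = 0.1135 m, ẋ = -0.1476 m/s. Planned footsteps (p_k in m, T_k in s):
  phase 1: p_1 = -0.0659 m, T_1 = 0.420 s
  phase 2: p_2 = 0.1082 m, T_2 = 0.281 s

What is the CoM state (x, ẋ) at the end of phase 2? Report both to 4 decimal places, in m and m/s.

phase 1: p=-0.0659, T=0.420, ωT=1.285620, cosh=1.946694, sinh=1.670215; start (x,ẋ)=(0.113500, -0.147600) → end (x,ẋ)=(0.202800, 0.629856)
phase 2: p=0.1082, T=0.281, ωT=0.860141, cosh=1.393298, sinh=0.970196; start (x,ẋ)=(0.202800, 0.629856) → end (x,ẋ)=(0.439641, 1.158517)

x = 0.4396, ẋ = 1.1585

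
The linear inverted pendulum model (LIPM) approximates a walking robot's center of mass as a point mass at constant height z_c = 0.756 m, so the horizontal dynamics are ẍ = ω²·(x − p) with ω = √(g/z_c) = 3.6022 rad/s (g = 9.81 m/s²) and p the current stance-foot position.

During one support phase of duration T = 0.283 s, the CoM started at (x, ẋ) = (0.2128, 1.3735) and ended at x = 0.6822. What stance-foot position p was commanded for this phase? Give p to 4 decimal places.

p = 0.1955

ωT = 3.6022·0.283 = 1.019423; cosh(ωT) = 1.566199, sinh(ωT) = 1.205395
x(T) = p + (x₀−p)·cosh(ωT) + (ẋ₀/ω)·sinh(ωT) ⇒ p·(1 − cosh) = x(T) − x₀·cosh − (ẋ₀/ω)·sinh
numerator   = 0.6822 − (0.2128)·1.566199 − (1.3735/3.6022)·1.205395 = -0.110698
denominator = 1 − 1.566199 = -0.566199
p = -0.110698 / -0.566199 = 0.1955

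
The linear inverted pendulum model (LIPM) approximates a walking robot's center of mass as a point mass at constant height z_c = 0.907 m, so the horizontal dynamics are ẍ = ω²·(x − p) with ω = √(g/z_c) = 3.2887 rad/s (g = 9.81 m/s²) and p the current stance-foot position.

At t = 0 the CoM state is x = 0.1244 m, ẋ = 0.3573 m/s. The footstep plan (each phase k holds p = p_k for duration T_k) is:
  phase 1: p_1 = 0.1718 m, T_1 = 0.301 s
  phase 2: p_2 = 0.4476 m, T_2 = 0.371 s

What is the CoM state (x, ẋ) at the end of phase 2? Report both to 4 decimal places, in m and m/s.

x = 0.2103, ẋ = -0.4562

phase 1: p=0.1718, T=0.301, ωT=0.989899, cosh=1.531288, sinh=1.159674; start (x,ẋ)=(0.124400, 0.357300) → end (x,ẋ)=(0.225209, 0.366354)
phase 2: p=0.4476, T=0.371, ωT=1.220108, cosh=1.841375, sinh=1.546177; start (x,ẋ)=(0.225209, 0.366354) → end (x,ẋ)=(0.210336, -0.456241)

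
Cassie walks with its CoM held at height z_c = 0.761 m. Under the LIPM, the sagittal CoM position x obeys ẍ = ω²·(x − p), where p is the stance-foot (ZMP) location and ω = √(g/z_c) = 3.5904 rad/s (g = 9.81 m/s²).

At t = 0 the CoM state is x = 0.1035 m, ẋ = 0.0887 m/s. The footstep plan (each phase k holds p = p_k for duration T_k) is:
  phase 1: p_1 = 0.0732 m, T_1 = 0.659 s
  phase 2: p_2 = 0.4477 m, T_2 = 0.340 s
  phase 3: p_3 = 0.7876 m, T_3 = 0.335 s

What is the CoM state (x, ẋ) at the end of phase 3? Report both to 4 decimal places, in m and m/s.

phase 1: p=0.0732, T=0.659, ωT=2.366074, cosh=5.374660, sinh=5.280812; start (x,ẋ)=(0.103500, 0.088700) → end (x,ẋ)=(0.366513, 1.051227)
phase 2: p=0.4477, T=0.340, ωT=1.220736, cosh=1.842347, sinh=1.547334; start (x,ẋ)=(0.366513, 1.051227) → end (x,ẋ)=(0.751168, 1.485690)
phase 3: p=0.7876, T=0.335, ωT=1.202784, cosh=1.814865, sinh=1.514508; start (x,ẋ)=(0.751168, 1.485690) → end (x,ẋ)=(1.348176, 2.498218)

x = 1.3482, ẋ = 2.4982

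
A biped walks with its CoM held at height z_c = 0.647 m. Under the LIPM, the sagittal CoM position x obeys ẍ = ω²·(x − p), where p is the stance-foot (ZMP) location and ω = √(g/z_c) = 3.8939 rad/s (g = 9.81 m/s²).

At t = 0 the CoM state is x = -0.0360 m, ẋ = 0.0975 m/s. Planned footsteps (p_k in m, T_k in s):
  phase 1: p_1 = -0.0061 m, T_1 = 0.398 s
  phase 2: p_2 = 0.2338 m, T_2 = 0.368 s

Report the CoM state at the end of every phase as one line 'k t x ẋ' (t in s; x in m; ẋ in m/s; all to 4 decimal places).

phase 1: p=-0.0061, T=0.398, ωT=1.549772, cosh=2.461347, sinh=2.249050; start (x,ẋ)=(-0.036000, 0.097500) → end (x,ẋ)=(-0.023380, -0.021870)
phase 2: p=0.2338, T=0.368, ωT=1.432955, cosh=2.214835, sinh=1.976232; start (x,ẋ)=(-0.023380, -0.021870) → end (x,ẋ)=(-0.346911, -2.027503)

1 0.3980 -0.0234 -0.0219
2 0.7660 -0.3469 -2.0275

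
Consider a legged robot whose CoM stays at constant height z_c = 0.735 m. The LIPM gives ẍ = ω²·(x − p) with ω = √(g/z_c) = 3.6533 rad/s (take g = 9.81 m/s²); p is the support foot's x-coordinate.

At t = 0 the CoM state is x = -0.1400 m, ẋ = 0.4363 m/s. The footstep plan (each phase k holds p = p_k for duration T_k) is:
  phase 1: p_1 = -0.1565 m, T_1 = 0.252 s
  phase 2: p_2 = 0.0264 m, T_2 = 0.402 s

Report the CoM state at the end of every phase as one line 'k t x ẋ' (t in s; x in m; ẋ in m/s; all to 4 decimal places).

1 0.2520 -0.0063 0.6983
2 0.6540 0.3446 1.3508

phase 1: p=-0.1565, T=0.252, ωT=0.920632, cosh=1.454572, sinh=1.056304; start (x,ẋ)=(-0.140000, 0.436300) → end (x,ẋ)=(-0.006349, 0.698303)
phase 2: p=0.0264, T=0.402, ωT=1.468627, cosh=2.286754, sinh=2.056512; start (x,ẋ)=(-0.006349, 0.698303) → end (x,ẋ)=(0.344599, 1.350801)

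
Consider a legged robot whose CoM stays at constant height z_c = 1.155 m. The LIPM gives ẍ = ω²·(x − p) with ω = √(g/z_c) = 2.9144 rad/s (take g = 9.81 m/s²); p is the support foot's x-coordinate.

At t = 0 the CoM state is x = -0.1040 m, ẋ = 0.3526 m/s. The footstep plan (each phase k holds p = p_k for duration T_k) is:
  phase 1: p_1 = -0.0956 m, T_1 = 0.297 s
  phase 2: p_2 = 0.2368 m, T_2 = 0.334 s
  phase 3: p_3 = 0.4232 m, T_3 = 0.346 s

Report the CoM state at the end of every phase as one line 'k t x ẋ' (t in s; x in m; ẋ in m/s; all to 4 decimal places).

phase 1: p=-0.0956, T=0.297, ωT=0.865577, cosh=1.398593, sinh=0.977784; start (x,ẋ)=(-0.104000, 0.352600) → end (x,ẋ)=(0.010949, 0.469207)
phase 2: p=0.2368, T=0.334, ωT=0.973410, cosh=1.512373, sinh=1.134581; start (x,ẋ)=(0.010949, 0.469207) → end (x,ẋ)=(0.077893, -0.037187)
phase 3: p=0.4232, T=0.346, ωT=1.008382, cosh=1.552986, sinh=1.188177; start (x,ẋ)=(0.077893, -0.037187) → end (x,ẋ)=(-0.128218, -1.253490)

1 0.2970 0.0109 0.4692
2 0.6310 0.0779 -0.0372
3 0.9770 -0.1282 -1.2535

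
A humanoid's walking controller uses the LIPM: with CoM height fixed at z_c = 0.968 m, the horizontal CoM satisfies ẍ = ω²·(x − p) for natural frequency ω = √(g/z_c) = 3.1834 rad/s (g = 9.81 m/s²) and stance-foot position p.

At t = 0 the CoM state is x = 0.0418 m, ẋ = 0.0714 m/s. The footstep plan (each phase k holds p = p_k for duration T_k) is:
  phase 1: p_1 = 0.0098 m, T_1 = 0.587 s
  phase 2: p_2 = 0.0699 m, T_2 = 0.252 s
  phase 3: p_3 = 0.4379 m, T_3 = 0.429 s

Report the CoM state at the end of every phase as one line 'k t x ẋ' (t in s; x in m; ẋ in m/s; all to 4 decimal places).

phase 1: p=0.0098, T=0.587, ωT=1.868656, cosh=3.316956, sinh=3.162625; start (x,ẋ)=(0.041800, 0.071400) → end (x,ẋ)=(0.186877, 0.559003)
phase 2: p=0.0699, T=0.252, ωT=0.802217, cosh=1.339407, sinh=0.891073; start (x,ẋ)=(0.186877, 0.559003) → end (x,ẋ)=(0.383051, 1.080554)
phase 3: p=0.4379, T=0.429, ωT=1.365679, cosh=2.086794, sinh=1.831587; start (x,ẋ)=(0.383051, 1.080554) → end (x,ẋ)=(0.945145, 1.935089)

1 0.5870 0.1869 0.5590
2 0.8390 0.3831 1.0806
3 1.2680 0.9451 1.9351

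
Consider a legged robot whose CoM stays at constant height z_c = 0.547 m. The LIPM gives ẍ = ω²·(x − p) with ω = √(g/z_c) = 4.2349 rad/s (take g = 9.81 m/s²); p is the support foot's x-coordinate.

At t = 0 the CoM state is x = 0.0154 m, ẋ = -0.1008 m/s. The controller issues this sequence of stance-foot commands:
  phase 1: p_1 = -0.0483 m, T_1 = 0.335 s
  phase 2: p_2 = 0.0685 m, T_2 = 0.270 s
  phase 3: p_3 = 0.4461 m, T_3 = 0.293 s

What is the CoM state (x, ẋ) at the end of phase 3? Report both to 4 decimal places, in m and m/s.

x = -0.0052, ẋ = -1.4115

phase 1: p=-0.0483, T=0.335, ωT=1.418691, cosh=2.186871, sinh=1.944840; start (x,ẋ)=(0.015400, -0.100800) → end (x,ẋ)=(0.044712, 0.304210)
phase 2: p=0.0685, T=0.270, ωT=1.143423, cosh=1.728108, sinh=1.409382; start (x,ẋ)=(0.044712, 0.304210) → end (x,ẋ)=(0.128633, 0.383727)
phase 3: p=0.4461, T=0.293, ωT=1.240826, cosh=1.873807, sinh=1.584661; start (x,ẋ)=(0.128633, 0.383727) → end (x,ẋ)=(-0.005184, -1.411450)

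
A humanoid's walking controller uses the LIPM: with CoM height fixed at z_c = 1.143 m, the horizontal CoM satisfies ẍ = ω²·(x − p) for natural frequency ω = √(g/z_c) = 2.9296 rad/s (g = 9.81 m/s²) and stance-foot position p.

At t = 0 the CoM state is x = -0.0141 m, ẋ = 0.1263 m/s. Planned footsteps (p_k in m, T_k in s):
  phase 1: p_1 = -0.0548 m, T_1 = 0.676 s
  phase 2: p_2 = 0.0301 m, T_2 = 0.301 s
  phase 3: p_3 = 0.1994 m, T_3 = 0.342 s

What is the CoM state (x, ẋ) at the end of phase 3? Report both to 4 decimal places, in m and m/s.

x = 1.6494, ẋ = 4.4680

phase 1: p=-0.0548, T=0.676, ωT=1.980410, cosh=3.691861, sinh=3.553849; start (x,ẋ)=(-0.014100, 0.126300) → end (x,ẋ)=(0.248671, 0.890024)
phase 2: p=0.0301, T=0.301, ωT=0.881810, cosh=1.414650, sinh=1.000617; start (x,ẋ)=(0.248671, 0.890024) → end (x,ẋ)=(0.643293, 1.899794)
phase 3: p=0.1994, T=0.342, ωT=1.001923, cosh=1.545344, sinh=1.178171; start (x,ẋ)=(0.643293, 1.899794) → end (x,ẋ)=(1.649390, 4.467962)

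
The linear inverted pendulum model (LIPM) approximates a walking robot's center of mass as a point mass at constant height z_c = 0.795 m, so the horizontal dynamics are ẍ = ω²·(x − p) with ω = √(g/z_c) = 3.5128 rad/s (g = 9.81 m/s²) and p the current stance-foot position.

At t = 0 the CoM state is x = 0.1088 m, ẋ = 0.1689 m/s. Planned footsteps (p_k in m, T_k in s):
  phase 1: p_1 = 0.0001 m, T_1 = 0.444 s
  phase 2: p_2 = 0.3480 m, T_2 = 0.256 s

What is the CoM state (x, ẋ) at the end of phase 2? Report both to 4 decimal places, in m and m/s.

x = 0.7689, ẋ = 1.9575

phase 1: p=0.0001, T=0.444, ωT=1.559683, cosh=2.483758, sinh=2.273556; start (x,ẋ)=(0.108800, 0.168900) → end (x,ẋ)=(0.379400, 1.287644)
phase 2: p=0.3480, T=0.256, ωT=0.899277, cosh=1.432344, sinh=1.025481; start (x,ẋ)=(0.379400, 1.287644) → end (x,ẋ)=(0.768874, 1.957463)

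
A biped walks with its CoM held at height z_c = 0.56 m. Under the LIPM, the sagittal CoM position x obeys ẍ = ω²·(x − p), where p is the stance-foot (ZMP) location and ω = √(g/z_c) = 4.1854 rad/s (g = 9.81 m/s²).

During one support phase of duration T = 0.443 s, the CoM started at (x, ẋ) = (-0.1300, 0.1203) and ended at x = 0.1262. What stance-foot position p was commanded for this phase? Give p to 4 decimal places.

p = -0.2034

ωT = 4.1854·0.443 = 1.854132; cosh(ωT) = 3.271371, sinh(ωT) = 3.114783
x(T) = p + (x₀−p)·cosh(ωT) + (ẋ₀/ω)·sinh(ωT) ⇒ p·(1 − cosh) = x(T) − x₀·cosh − (ẋ₀/ω)·sinh
numerator   = 0.1262 − (-0.1300)·3.271371 − (0.1203/4.1854)·3.114783 = 0.461951
denominator = 1 − 3.271371 = -2.271371
p = 0.461951 / -2.271371 = -0.2034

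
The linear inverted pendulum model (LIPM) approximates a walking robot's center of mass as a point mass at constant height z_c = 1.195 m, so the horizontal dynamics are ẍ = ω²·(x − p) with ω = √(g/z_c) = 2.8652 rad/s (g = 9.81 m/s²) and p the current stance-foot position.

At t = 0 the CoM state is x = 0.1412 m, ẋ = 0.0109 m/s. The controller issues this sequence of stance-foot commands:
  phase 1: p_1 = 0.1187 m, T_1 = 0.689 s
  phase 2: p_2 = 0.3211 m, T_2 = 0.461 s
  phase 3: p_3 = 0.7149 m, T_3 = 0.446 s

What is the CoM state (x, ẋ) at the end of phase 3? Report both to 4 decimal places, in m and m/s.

phase 1: p=0.1187, T=0.689, ωT=1.974123, cosh=3.669592, sinh=3.530709; start (x,ẋ)=(0.141200, 0.010900) → end (x,ẋ)=(0.214698, 0.267613)
phase 2: p=0.3211, T=0.461, ωT=1.320857, cosh=2.006769, sinh=1.739863; start (x,ẋ)=(0.214698, 0.267613) → end (x,ẋ)=(0.270080, 0.006615)
phase 3: p=0.7149, T=0.446, ωT=1.277879, cosh=1.933824, sinh=1.655196; start (x,ẋ)=(0.270080, 0.006615) → end (x,ẋ)=(-0.141482, -2.096752)

x = -0.1415, ẋ = -2.0968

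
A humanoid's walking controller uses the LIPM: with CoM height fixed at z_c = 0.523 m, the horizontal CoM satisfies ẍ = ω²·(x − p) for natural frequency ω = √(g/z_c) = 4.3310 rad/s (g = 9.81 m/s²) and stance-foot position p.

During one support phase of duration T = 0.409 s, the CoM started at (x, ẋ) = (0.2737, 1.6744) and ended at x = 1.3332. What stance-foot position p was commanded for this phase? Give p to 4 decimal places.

p = 0.2955

ωT = 4.3310·0.409 = 1.771379; cosh(ωT) = 3.024527, sinh(ωT) = 2.854428
x(T) = p + (x₀−p)·cosh(ωT) + (ẋ₀/ω)·sinh(ωT) ⇒ p·(1 − cosh) = x(T) − x₀·cosh − (ẋ₀/ω)·sinh
numerator   = 1.3332 − (0.2737)·3.024527 − (1.6744/4.3310)·2.854428 = -0.598158
denominator = 1 − 3.024527 = -2.024527
p = -0.598158 / -2.024527 = 0.2955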